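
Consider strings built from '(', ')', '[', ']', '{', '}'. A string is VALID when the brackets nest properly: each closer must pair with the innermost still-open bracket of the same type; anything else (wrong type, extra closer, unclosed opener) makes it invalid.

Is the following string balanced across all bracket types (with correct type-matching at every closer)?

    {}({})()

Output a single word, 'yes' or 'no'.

Answer: yes

Derivation:
pos 0: push '{'; stack = {
pos 1: '}' matches '{'; pop; stack = (empty)
pos 2: push '('; stack = (
pos 3: push '{'; stack = ({
pos 4: '}' matches '{'; pop; stack = (
pos 5: ')' matches '('; pop; stack = (empty)
pos 6: push '('; stack = (
pos 7: ')' matches '('; pop; stack = (empty)
end: stack empty → VALID
Verdict: properly nested → yes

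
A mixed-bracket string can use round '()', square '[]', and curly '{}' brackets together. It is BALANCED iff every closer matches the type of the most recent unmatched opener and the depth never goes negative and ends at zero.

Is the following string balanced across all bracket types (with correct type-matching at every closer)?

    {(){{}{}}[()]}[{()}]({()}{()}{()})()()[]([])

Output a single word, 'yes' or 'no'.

pos 0: push '{'; stack = {
pos 1: push '('; stack = {(
pos 2: ')' matches '('; pop; stack = {
pos 3: push '{'; stack = {{
pos 4: push '{'; stack = {{{
pos 5: '}' matches '{'; pop; stack = {{
pos 6: push '{'; stack = {{{
pos 7: '}' matches '{'; pop; stack = {{
pos 8: '}' matches '{'; pop; stack = {
pos 9: push '['; stack = {[
pos 10: push '('; stack = {[(
pos 11: ')' matches '('; pop; stack = {[
pos 12: ']' matches '['; pop; stack = {
pos 13: '}' matches '{'; pop; stack = (empty)
pos 14: push '['; stack = [
pos 15: push '{'; stack = [{
pos 16: push '('; stack = [{(
pos 17: ')' matches '('; pop; stack = [{
pos 18: '}' matches '{'; pop; stack = [
pos 19: ']' matches '['; pop; stack = (empty)
pos 20: push '('; stack = (
pos 21: push '{'; stack = ({
pos 22: push '('; stack = ({(
pos 23: ')' matches '('; pop; stack = ({
pos 24: '}' matches '{'; pop; stack = (
pos 25: push '{'; stack = ({
pos 26: push '('; stack = ({(
pos 27: ')' matches '('; pop; stack = ({
pos 28: '}' matches '{'; pop; stack = (
pos 29: push '{'; stack = ({
pos 30: push '('; stack = ({(
pos 31: ')' matches '('; pop; stack = ({
pos 32: '}' matches '{'; pop; stack = (
pos 33: ')' matches '('; pop; stack = (empty)
pos 34: push '('; stack = (
pos 35: ')' matches '('; pop; stack = (empty)
pos 36: push '('; stack = (
pos 37: ')' matches '('; pop; stack = (empty)
pos 38: push '['; stack = [
pos 39: ']' matches '['; pop; stack = (empty)
pos 40: push '('; stack = (
pos 41: push '['; stack = ([
pos 42: ']' matches '['; pop; stack = (
pos 43: ')' matches '('; pop; stack = (empty)
end: stack empty → VALID
Verdict: properly nested → yes

Answer: yes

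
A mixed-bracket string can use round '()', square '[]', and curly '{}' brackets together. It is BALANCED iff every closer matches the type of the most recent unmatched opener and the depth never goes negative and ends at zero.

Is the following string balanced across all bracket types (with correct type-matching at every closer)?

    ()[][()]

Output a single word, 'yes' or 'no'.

pos 0: push '('; stack = (
pos 1: ')' matches '('; pop; stack = (empty)
pos 2: push '['; stack = [
pos 3: ']' matches '['; pop; stack = (empty)
pos 4: push '['; stack = [
pos 5: push '('; stack = [(
pos 6: ')' matches '('; pop; stack = [
pos 7: ']' matches '['; pop; stack = (empty)
end: stack empty → VALID
Verdict: properly nested → yes

Answer: yes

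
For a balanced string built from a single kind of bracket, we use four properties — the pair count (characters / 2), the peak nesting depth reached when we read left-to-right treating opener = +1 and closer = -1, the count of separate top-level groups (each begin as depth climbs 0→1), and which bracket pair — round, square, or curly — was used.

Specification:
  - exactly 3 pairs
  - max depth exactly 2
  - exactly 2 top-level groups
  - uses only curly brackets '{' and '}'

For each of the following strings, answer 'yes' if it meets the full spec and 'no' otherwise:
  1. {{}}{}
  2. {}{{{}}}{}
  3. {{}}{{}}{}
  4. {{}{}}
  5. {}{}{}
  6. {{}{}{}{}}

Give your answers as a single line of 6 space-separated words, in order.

Answer: yes no no no no no

Derivation:
String 1 '{{}}{}': depth seq [1 2 1 0 1 0]
  -> pairs=3 depth=2 groups=2 -> yes
String 2 '{}{{{}}}{}': depth seq [1 0 1 2 3 2 1 0 1 0]
  -> pairs=5 depth=3 groups=3 -> no
String 3 '{{}}{{}}{}': depth seq [1 2 1 0 1 2 1 0 1 0]
  -> pairs=5 depth=2 groups=3 -> no
String 4 '{{}{}}': depth seq [1 2 1 2 1 0]
  -> pairs=3 depth=2 groups=1 -> no
String 5 '{}{}{}': depth seq [1 0 1 0 1 0]
  -> pairs=3 depth=1 groups=3 -> no
String 6 '{{}{}{}{}}': depth seq [1 2 1 2 1 2 1 2 1 0]
  -> pairs=5 depth=2 groups=1 -> no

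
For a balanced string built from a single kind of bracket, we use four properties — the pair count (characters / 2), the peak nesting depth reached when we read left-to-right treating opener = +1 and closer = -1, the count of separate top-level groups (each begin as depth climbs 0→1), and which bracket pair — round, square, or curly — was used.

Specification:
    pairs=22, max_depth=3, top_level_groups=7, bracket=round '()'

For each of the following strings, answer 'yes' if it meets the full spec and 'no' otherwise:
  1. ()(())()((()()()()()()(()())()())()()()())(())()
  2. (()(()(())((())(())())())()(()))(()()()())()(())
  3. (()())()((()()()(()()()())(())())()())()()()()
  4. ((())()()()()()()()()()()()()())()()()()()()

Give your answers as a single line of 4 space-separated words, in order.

Answer: no no no yes

Derivation:
String 1 '()(())()((()()()()()()(()())()())()()()())(())()': depth seq [1 0 1 2 1 0 1 0 1 2 3 2 3 2 3 2 3 2 3 2 3 2 3 4 3 4 3 2 3 2 3 2 1 2 1 2 1 2 1 2 1 0 1 2 1 0 1 0]
  -> pairs=24 depth=4 groups=6 -> no
String 2 '(()(()(())((())(())())())()(()))(()()()())()(())': depth seq [1 2 1 2 3 2 3 4 3 2 3 4 5 4 3 4 5 4 3 4 3 2 3 2 1 2 1 2 3 2 1 0 1 2 1 2 1 2 1 2 1 0 1 0 1 2 1 0]
  -> pairs=24 depth=5 groups=4 -> no
String 3 '(()())()((()()()(()()()())(())())()())()()()()': depth seq [1 2 1 2 1 0 1 0 1 2 3 2 3 2 3 2 3 4 3 4 3 4 3 4 3 2 3 4 3 2 3 2 1 2 1 2 1 0 1 0 1 0 1 0 1 0]
  -> pairs=23 depth=4 groups=7 -> no
String 4 '((())()()()()()()()()()()()()())()()()()()()': depth seq [1 2 3 2 1 2 1 2 1 2 1 2 1 2 1 2 1 2 1 2 1 2 1 2 1 2 1 2 1 2 1 0 1 0 1 0 1 0 1 0 1 0 1 0]
  -> pairs=22 depth=3 groups=7 -> yes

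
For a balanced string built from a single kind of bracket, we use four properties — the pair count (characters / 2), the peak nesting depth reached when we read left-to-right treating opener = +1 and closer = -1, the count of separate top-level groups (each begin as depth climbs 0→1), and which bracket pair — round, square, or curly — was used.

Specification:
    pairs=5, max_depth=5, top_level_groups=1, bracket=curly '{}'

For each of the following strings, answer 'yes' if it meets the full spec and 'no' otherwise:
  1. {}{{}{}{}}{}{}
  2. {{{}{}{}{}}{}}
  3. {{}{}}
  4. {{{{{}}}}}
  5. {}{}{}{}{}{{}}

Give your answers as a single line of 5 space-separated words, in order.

String 1 '{}{{}{}{}}{}{}': depth seq [1 0 1 2 1 2 1 2 1 0 1 0 1 0]
  -> pairs=7 depth=2 groups=4 -> no
String 2 '{{{}{}{}{}}{}}': depth seq [1 2 3 2 3 2 3 2 3 2 1 2 1 0]
  -> pairs=7 depth=3 groups=1 -> no
String 3 '{{}{}}': depth seq [1 2 1 2 1 0]
  -> pairs=3 depth=2 groups=1 -> no
String 4 '{{{{{}}}}}': depth seq [1 2 3 4 5 4 3 2 1 0]
  -> pairs=5 depth=5 groups=1 -> yes
String 5 '{}{}{}{}{}{{}}': depth seq [1 0 1 0 1 0 1 0 1 0 1 2 1 0]
  -> pairs=7 depth=2 groups=6 -> no

Answer: no no no yes no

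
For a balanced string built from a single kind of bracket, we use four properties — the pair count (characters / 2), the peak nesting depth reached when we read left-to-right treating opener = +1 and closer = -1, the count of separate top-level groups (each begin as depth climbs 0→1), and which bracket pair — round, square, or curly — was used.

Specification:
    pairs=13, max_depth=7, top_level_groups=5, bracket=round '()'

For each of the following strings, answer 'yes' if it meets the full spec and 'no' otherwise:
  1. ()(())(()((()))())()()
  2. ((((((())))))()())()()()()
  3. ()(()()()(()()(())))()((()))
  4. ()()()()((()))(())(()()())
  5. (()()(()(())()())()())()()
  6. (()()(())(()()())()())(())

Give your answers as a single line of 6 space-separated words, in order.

String 1 '()(())(()((()))())()()': depth seq [1 0 1 2 1 0 1 2 1 2 3 4 3 2 1 2 1 0 1 0 1 0]
  -> pairs=11 depth=4 groups=5 -> no
String 2 '((((((())))))()())()()()()': depth seq [1 2 3 4 5 6 7 6 5 4 3 2 1 2 1 2 1 0 1 0 1 0 1 0 1 0]
  -> pairs=13 depth=7 groups=5 -> yes
String 3 '()(()()()(()()(())))()((()))': depth seq [1 0 1 2 1 2 1 2 1 2 3 2 3 2 3 4 3 2 1 0 1 0 1 2 3 2 1 0]
  -> pairs=14 depth=4 groups=4 -> no
String 4 '()()()()((()))(())(()()())': depth seq [1 0 1 0 1 0 1 0 1 2 3 2 1 0 1 2 1 0 1 2 1 2 1 2 1 0]
  -> pairs=13 depth=3 groups=7 -> no
String 5 '(()()(()(())()())()())()()': depth seq [1 2 1 2 1 2 3 2 3 4 3 2 3 2 3 2 1 2 1 2 1 0 1 0 1 0]
  -> pairs=13 depth=4 groups=3 -> no
String 6 '(()()(())(()()())()())(())': depth seq [1 2 1 2 1 2 3 2 1 2 3 2 3 2 3 2 1 2 1 2 1 0 1 2 1 0]
  -> pairs=13 depth=3 groups=2 -> no

Answer: no yes no no no no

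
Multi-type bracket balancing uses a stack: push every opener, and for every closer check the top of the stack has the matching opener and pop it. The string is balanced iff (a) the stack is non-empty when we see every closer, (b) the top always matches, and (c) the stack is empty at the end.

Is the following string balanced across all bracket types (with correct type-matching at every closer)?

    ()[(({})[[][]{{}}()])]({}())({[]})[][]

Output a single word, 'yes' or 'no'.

pos 0: push '('; stack = (
pos 1: ')' matches '('; pop; stack = (empty)
pos 2: push '['; stack = [
pos 3: push '('; stack = [(
pos 4: push '('; stack = [((
pos 5: push '{'; stack = [(({
pos 6: '}' matches '{'; pop; stack = [((
pos 7: ')' matches '('; pop; stack = [(
pos 8: push '['; stack = [([
pos 9: push '['; stack = [([[
pos 10: ']' matches '['; pop; stack = [([
pos 11: push '['; stack = [([[
pos 12: ']' matches '['; pop; stack = [([
pos 13: push '{'; stack = [([{
pos 14: push '{'; stack = [([{{
pos 15: '}' matches '{'; pop; stack = [([{
pos 16: '}' matches '{'; pop; stack = [([
pos 17: push '('; stack = [([(
pos 18: ')' matches '('; pop; stack = [([
pos 19: ']' matches '['; pop; stack = [(
pos 20: ')' matches '('; pop; stack = [
pos 21: ']' matches '['; pop; stack = (empty)
pos 22: push '('; stack = (
pos 23: push '{'; stack = ({
pos 24: '}' matches '{'; pop; stack = (
pos 25: push '('; stack = ((
pos 26: ')' matches '('; pop; stack = (
pos 27: ')' matches '('; pop; stack = (empty)
pos 28: push '('; stack = (
pos 29: push '{'; stack = ({
pos 30: push '['; stack = ({[
pos 31: ']' matches '['; pop; stack = ({
pos 32: '}' matches '{'; pop; stack = (
pos 33: ')' matches '('; pop; stack = (empty)
pos 34: push '['; stack = [
pos 35: ']' matches '['; pop; stack = (empty)
pos 36: push '['; stack = [
pos 37: ']' matches '['; pop; stack = (empty)
end: stack empty → VALID
Verdict: properly nested → yes

Answer: yes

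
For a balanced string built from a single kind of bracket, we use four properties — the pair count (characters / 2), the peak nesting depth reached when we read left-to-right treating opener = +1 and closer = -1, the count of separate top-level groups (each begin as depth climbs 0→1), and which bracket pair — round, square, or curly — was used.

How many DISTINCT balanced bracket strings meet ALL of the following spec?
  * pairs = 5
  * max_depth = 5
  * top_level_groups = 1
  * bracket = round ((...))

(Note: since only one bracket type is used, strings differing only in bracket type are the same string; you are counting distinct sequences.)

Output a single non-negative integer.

Spec: pairs=5 depth=5 groups=1
Count(depth <= 5) = 14
Count(depth <= 4) = 13
Count(depth == 5) = 14 - 13 = 1

Answer: 1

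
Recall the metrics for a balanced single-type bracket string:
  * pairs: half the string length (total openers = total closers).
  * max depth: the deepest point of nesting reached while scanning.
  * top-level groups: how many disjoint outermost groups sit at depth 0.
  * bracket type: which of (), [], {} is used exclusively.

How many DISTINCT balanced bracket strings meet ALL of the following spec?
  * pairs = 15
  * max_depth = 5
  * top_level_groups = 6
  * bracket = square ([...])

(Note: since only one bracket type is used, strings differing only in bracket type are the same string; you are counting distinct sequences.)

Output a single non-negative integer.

Answer: 72570

Derivation:
Spec: pairs=15 depth=5 groups=6
Count(depth <= 5) = 293480
Count(depth <= 4) = 220910
Count(depth == 5) = 293480 - 220910 = 72570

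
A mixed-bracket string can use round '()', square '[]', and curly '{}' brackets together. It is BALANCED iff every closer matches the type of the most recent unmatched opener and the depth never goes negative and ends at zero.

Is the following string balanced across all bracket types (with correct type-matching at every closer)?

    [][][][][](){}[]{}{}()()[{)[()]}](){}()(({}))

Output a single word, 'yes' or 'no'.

Answer: no

Derivation:
pos 0: push '['; stack = [
pos 1: ']' matches '['; pop; stack = (empty)
pos 2: push '['; stack = [
pos 3: ']' matches '['; pop; stack = (empty)
pos 4: push '['; stack = [
pos 5: ']' matches '['; pop; stack = (empty)
pos 6: push '['; stack = [
pos 7: ']' matches '['; pop; stack = (empty)
pos 8: push '['; stack = [
pos 9: ']' matches '['; pop; stack = (empty)
pos 10: push '('; stack = (
pos 11: ')' matches '('; pop; stack = (empty)
pos 12: push '{'; stack = {
pos 13: '}' matches '{'; pop; stack = (empty)
pos 14: push '['; stack = [
pos 15: ']' matches '['; pop; stack = (empty)
pos 16: push '{'; stack = {
pos 17: '}' matches '{'; pop; stack = (empty)
pos 18: push '{'; stack = {
pos 19: '}' matches '{'; pop; stack = (empty)
pos 20: push '('; stack = (
pos 21: ')' matches '('; pop; stack = (empty)
pos 22: push '('; stack = (
pos 23: ')' matches '('; pop; stack = (empty)
pos 24: push '['; stack = [
pos 25: push '{'; stack = [{
pos 26: saw closer ')' but top of stack is '{' (expected '}') → INVALID
Verdict: type mismatch at position 26: ')' closes '{' → no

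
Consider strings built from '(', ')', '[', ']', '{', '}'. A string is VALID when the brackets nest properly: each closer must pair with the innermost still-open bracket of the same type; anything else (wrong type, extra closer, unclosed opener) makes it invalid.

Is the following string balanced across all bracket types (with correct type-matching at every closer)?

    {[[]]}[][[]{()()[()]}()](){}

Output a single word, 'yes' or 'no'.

Answer: yes

Derivation:
pos 0: push '{'; stack = {
pos 1: push '['; stack = {[
pos 2: push '['; stack = {[[
pos 3: ']' matches '['; pop; stack = {[
pos 4: ']' matches '['; pop; stack = {
pos 5: '}' matches '{'; pop; stack = (empty)
pos 6: push '['; stack = [
pos 7: ']' matches '['; pop; stack = (empty)
pos 8: push '['; stack = [
pos 9: push '['; stack = [[
pos 10: ']' matches '['; pop; stack = [
pos 11: push '{'; stack = [{
pos 12: push '('; stack = [{(
pos 13: ')' matches '('; pop; stack = [{
pos 14: push '('; stack = [{(
pos 15: ')' matches '('; pop; stack = [{
pos 16: push '['; stack = [{[
pos 17: push '('; stack = [{[(
pos 18: ')' matches '('; pop; stack = [{[
pos 19: ']' matches '['; pop; stack = [{
pos 20: '}' matches '{'; pop; stack = [
pos 21: push '('; stack = [(
pos 22: ')' matches '('; pop; stack = [
pos 23: ']' matches '['; pop; stack = (empty)
pos 24: push '('; stack = (
pos 25: ')' matches '('; pop; stack = (empty)
pos 26: push '{'; stack = {
pos 27: '}' matches '{'; pop; stack = (empty)
end: stack empty → VALID
Verdict: properly nested → yes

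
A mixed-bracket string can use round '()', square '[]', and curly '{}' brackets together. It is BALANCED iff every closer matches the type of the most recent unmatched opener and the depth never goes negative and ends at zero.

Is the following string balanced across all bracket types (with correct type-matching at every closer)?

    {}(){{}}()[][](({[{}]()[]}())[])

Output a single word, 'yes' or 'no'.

pos 0: push '{'; stack = {
pos 1: '}' matches '{'; pop; stack = (empty)
pos 2: push '('; stack = (
pos 3: ')' matches '('; pop; stack = (empty)
pos 4: push '{'; stack = {
pos 5: push '{'; stack = {{
pos 6: '}' matches '{'; pop; stack = {
pos 7: '}' matches '{'; pop; stack = (empty)
pos 8: push '('; stack = (
pos 9: ')' matches '('; pop; stack = (empty)
pos 10: push '['; stack = [
pos 11: ']' matches '['; pop; stack = (empty)
pos 12: push '['; stack = [
pos 13: ']' matches '['; pop; stack = (empty)
pos 14: push '('; stack = (
pos 15: push '('; stack = ((
pos 16: push '{'; stack = (({
pos 17: push '['; stack = (({[
pos 18: push '{'; stack = (({[{
pos 19: '}' matches '{'; pop; stack = (({[
pos 20: ']' matches '['; pop; stack = (({
pos 21: push '('; stack = (({(
pos 22: ')' matches '('; pop; stack = (({
pos 23: push '['; stack = (({[
pos 24: ']' matches '['; pop; stack = (({
pos 25: '}' matches '{'; pop; stack = ((
pos 26: push '('; stack = (((
pos 27: ')' matches '('; pop; stack = ((
pos 28: ')' matches '('; pop; stack = (
pos 29: push '['; stack = ([
pos 30: ']' matches '['; pop; stack = (
pos 31: ')' matches '('; pop; stack = (empty)
end: stack empty → VALID
Verdict: properly nested → yes

Answer: yes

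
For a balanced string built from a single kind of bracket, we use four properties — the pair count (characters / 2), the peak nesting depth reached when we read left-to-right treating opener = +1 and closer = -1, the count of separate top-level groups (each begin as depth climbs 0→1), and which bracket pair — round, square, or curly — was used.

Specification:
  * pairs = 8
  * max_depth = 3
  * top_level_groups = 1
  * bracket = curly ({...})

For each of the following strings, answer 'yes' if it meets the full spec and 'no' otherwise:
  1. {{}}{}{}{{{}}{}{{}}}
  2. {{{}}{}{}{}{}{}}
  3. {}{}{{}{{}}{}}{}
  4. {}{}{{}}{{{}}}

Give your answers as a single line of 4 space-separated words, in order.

Answer: no yes no no

Derivation:
String 1 '{{}}{}{}{{{}}{}{{}}}': depth seq [1 2 1 0 1 0 1 0 1 2 3 2 1 2 1 2 3 2 1 0]
  -> pairs=10 depth=3 groups=4 -> no
String 2 '{{{}}{}{}{}{}{}}': depth seq [1 2 3 2 1 2 1 2 1 2 1 2 1 2 1 0]
  -> pairs=8 depth=3 groups=1 -> yes
String 3 '{}{}{{}{{}}{}}{}': depth seq [1 0 1 0 1 2 1 2 3 2 1 2 1 0 1 0]
  -> pairs=8 depth=3 groups=4 -> no
String 4 '{}{}{{}}{{{}}}': depth seq [1 0 1 0 1 2 1 0 1 2 3 2 1 0]
  -> pairs=7 depth=3 groups=4 -> no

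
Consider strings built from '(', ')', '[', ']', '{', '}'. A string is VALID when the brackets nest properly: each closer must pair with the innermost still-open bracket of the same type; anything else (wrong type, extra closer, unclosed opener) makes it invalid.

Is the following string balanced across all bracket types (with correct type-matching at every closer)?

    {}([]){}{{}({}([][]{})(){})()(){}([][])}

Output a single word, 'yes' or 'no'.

pos 0: push '{'; stack = {
pos 1: '}' matches '{'; pop; stack = (empty)
pos 2: push '('; stack = (
pos 3: push '['; stack = ([
pos 4: ']' matches '['; pop; stack = (
pos 5: ')' matches '('; pop; stack = (empty)
pos 6: push '{'; stack = {
pos 7: '}' matches '{'; pop; stack = (empty)
pos 8: push '{'; stack = {
pos 9: push '{'; stack = {{
pos 10: '}' matches '{'; pop; stack = {
pos 11: push '('; stack = {(
pos 12: push '{'; stack = {({
pos 13: '}' matches '{'; pop; stack = {(
pos 14: push '('; stack = {((
pos 15: push '['; stack = {(([
pos 16: ']' matches '['; pop; stack = {((
pos 17: push '['; stack = {(([
pos 18: ']' matches '['; pop; stack = {((
pos 19: push '{'; stack = {(({
pos 20: '}' matches '{'; pop; stack = {((
pos 21: ')' matches '('; pop; stack = {(
pos 22: push '('; stack = {((
pos 23: ')' matches '('; pop; stack = {(
pos 24: push '{'; stack = {({
pos 25: '}' matches '{'; pop; stack = {(
pos 26: ')' matches '('; pop; stack = {
pos 27: push '('; stack = {(
pos 28: ')' matches '('; pop; stack = {
pos 29: push '('; stack = {(
pos 30: ')' matches '('; pop; stack = {
pos 31: push '{'; stack = {{
pos 32: '}' matches '{'; pop; stack = {
pos 33: push '('; stack = {(
pos 34: push '['; stack = {([
pos 35: ']' matches '['; pop; stack = {(
pos 36: push '['; stack = {([
pos 37: ']' matches '['; pop; stack = {(
pos 38: ')' matches '('; pop; stack = {
pos 39: '}' matches '{'; pop; stack = (empty)
end: stack empty → VALID
Verdict: properly nested → yes

Answer: yes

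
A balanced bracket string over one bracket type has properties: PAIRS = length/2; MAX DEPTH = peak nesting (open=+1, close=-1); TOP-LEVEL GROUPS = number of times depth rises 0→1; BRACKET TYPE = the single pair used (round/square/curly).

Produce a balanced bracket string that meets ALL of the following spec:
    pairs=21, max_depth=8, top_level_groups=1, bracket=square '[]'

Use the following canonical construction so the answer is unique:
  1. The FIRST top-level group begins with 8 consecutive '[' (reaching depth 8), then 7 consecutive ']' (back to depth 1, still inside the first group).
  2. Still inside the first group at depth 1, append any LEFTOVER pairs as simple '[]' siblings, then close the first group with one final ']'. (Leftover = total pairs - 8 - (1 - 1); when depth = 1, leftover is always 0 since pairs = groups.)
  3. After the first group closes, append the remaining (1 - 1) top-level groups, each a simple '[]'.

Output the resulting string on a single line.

Answer: [[[[[[[[]]]]]]][][][][][][][][][][][][][]]

Derivation:
Spec: pairs=21 depth=8 groups=1
Leftover pairs = 21 - 8 - (1-1) = 13
First group: deep chain of depth 8 + 13 sibling pairs
Remaining 0 groups: simple '[]' each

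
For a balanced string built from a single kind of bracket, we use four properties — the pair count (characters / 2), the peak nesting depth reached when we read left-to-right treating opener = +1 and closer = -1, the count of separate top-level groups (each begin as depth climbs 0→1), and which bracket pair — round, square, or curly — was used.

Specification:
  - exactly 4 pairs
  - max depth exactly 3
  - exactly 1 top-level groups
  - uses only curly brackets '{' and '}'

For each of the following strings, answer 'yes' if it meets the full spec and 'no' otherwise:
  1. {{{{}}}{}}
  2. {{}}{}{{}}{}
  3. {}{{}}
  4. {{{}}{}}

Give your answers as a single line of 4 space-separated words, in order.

Answer: no no no yes

Derivation:
String 1 '{{{{}}}{}}': depth seq [1 2 3 4 3 2 1 2 1 0]
  -> pairs=5 depth=4 groups=1 -> no
String 2 '{{}}{}{{}}{}': depth seq [1 2 1 0 1 0 1 2 1 0 1 0]
  -> pairs=6 depth=2 groups=4 -> no
String 3 '{}{{}}': depth seq [1 0 1 2 1 0]
  -> pairs=3 depth=2 groups=2 -> no
String 4 '{{{}}{}}': depth seq [1 2 3 2 1 2 1 0]
  -> pairs=4 depth=3 groups=1 -> yes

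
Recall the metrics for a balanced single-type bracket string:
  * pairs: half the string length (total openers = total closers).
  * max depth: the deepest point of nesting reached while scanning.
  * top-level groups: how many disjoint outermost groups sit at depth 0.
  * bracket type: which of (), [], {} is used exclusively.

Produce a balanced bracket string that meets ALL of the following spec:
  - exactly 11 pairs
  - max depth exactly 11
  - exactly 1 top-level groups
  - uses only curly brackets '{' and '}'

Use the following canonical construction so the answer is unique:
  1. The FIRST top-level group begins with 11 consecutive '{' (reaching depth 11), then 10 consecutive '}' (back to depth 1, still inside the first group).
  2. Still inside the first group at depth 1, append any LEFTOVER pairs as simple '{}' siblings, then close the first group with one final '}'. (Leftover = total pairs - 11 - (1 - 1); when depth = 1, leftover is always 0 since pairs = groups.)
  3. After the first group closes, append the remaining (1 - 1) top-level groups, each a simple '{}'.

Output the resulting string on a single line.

Answer: {{{{{{{{{{{}}}}}}}}}}}

Derivation:
Spec: pairs=11 depth=11 groups=1
Leftover pairs = 11 - 11 - (1-1) = 0
First group: deep chain of depth 11 + 0 sibling pairs
Remaining 0 groups: simple '{}' each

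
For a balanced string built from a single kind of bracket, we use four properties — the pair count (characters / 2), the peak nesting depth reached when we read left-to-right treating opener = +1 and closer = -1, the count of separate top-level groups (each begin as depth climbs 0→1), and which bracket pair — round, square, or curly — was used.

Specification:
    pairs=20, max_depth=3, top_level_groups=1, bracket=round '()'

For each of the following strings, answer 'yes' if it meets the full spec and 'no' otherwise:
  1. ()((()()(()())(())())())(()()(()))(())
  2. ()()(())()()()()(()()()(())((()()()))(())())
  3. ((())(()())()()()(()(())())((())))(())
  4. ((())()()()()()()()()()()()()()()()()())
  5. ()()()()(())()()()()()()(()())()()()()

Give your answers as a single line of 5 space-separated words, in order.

Answer: no no no yes no

Derivation:
String 1 '()((()()(()())(())())())(()()(()))(())': depth seq [1 0 1 2 3 2 3 2 3 4 3 4 3 2 3 4 3 2 3 2 1 2 1 0 1 2 1 2 1 2 3 2 1 0 1 2 1 0]
  -> pairs=19 depth=4 groups=4 -> no
String 2 '()()(())()()()()(()()()(())((()()()))(())())': depth seq [1 0 1 0 1 2 1 0 1 0 1 0 1 0 1 0 1 2 1 2 1 2 1 2 3 2 1 2 3 4 3 4 3 4 3 2 1 2 3 2 1 2 1 0]
  -> pairs=22 depth=4 groups=8 -> no
String 3 '((())(()())()()()(()(())())((())))(())': depth seq [1 2 3 2 1 2 3 2 3 2 1 2 1 2 1 2 1 2 3 2 3 4 3 2 3 2 1 2 3 4 3 2 1 0 1 2 1 0]
  -> pairs=19 depth=4 groups=2 -> no
String 4 '((())()()()()()()()()()()()()()()()()())': depth seq [1 2 3 2 1 2 1 2 1 2 1 2 1 2 1 2 1 2 1 2 1 2 1 2 1 2 1 2 1 2 1 2 1 2 1 2 1 2 1 0]
  -> pairs=20 depth=3 groups=1 -> yes
String 5 '()()()()(())()()()()()()(()())()()()()': depth seq [1 0 1 0 1 0 1 0 1 2 1 0 1 0 1 0 1 0 1 0 1 0 1 0 1 2 1 2 1 0 1 0 1 0 1 0 1 0]
  -> pairs=19 depth=2 groups=16 -> no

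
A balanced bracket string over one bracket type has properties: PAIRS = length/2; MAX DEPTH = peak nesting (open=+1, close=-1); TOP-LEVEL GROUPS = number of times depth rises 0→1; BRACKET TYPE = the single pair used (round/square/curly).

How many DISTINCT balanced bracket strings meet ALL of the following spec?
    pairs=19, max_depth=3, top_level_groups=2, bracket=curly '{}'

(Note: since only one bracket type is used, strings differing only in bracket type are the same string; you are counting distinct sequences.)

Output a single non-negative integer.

Spec: pairs=19 depth=3 groups=2
Count(depth <= 3) = 655360
Count(depth <= 2) = 18
Count(depth == 3) = 655360 - 18 = 655342

Answer: 655342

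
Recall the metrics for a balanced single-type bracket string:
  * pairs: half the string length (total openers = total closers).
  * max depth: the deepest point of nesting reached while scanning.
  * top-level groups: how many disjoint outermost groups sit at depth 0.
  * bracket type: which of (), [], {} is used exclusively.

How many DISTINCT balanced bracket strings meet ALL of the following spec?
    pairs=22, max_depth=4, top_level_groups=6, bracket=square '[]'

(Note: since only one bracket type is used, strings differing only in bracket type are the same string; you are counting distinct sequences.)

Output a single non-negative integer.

Spec: pairs=22 depth=4 groups=6
Count(depth <= 4) = 743408658
Count(depth <= 3) = 68889600
Count(depth == 4) = 743408658 - 68889600 = 674519058

Answer: 674519058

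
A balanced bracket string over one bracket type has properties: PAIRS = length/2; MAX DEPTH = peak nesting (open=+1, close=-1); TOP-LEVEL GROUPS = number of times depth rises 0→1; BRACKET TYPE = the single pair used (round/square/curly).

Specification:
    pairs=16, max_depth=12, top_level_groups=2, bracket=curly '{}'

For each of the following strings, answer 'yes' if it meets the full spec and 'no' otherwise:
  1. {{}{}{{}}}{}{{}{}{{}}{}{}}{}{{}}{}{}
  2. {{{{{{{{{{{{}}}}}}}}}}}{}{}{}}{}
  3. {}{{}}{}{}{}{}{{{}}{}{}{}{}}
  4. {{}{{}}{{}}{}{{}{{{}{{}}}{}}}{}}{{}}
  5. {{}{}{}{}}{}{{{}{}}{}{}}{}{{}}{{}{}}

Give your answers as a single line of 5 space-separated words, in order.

Answer: no yes no no no

Derivation:
String 1 '{{}{}{{}}}{}{{}{}{{}}{}{}}{}{{}}{}{}': depth seq [1 2 1 2 1 2 3 2 1 0 1 0 1 2 1 2 1 2 3 2 1 2 1 2 1 0 1 0 1 2 1 0 1 0 1 0]
  -> pairs=18 depth=3 groups=7 -> no
String 2 '{{{{{{{{{{{{}}}}}}}}}}}{}{}{}}{}': depth seq [1 2 3 4 5 6 7 8 9 10 11 12 11 10 9 8 7 6 5 4 3 2 1 2 1 2 1 2 1 0 1 0]
  -> pairs=16 depth=12 groups=2 -> yes
String 3 '{}{{}}{}{}{}{}{{{}}{}{}{}{}}': depth seq [1 0 1 2 1 0 1 0 1 0 1 0 1 0 1 2 3 2 1 2 1 2 1 2 1 2 1 0]
  -> pairs=14 depth=3 groups=7 -> no
String 4 '{{}{{}}{{}}{}{{}{{{}{{}}}{}}}{}}{{}}': depth seq [1 2 1 2 3 2 1 2 3 2 1 2 1 2 3 2 3 4 5 4 5 6 5 4 3 4 3 2 1 2 1 0 1 2 1 0]
  -> pairs=18 depth=6 groups=2 -> no
String 5 '{{}{}{}{}}{}{{{}{}}{}{}}{}{{}}{{}{}}': depth seq [1 2 1 2 1 2 1 2 1 0 1 0 1 2 3 2 3 2 1 2 1 2 1 0 1 0 1 2 1 0 1 2 1 2 1 0]
  -> pairs=18 depth=3 groups=6 -> no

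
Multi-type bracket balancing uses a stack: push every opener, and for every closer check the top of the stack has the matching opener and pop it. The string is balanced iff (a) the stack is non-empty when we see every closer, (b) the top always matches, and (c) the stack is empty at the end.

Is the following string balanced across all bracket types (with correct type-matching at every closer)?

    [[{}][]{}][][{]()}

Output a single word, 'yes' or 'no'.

pos 0: push '['; stack = [
pos 1: push '['; stack = [[
pos 2: push '{'; stack = [[{
pos 3: '}' matches '{'; pop; stack = [[
pos 4: ']' matches '['; pop; stack = [
pos 5: push '['; stack = [[
pos 6: ']' matches '['; pop; stack = [
pos 7: push '{'; stack = [{
pos 8: '}' matches '{'; pop; stack = [
pos 9: ']' matches '['; pop; stack = (empty)
pos 10: push '['; stack = [
pos 11: ']' matches '['; pop; stack = (empty)
pos 12: push '['; stack = [
pos 13: push '{'; stack = [{
pos 14: saw closer ']' but top of stack is '{' (expected '}') → INVALID
Verdict: type mismatch at position 14: ']' closes '{' → no

Answer: no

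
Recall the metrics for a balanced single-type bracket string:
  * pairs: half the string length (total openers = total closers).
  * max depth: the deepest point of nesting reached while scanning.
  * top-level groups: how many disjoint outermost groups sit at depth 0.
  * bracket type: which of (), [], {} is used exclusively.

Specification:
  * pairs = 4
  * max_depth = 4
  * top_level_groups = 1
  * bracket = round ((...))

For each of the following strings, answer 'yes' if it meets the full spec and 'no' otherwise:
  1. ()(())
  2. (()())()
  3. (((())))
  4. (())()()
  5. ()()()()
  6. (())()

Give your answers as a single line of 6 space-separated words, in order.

String 1 '()(())': depth seq [1 0 1 2 1 0]
  -> pairs=3 depth=2 groups=2 -> no
String 2 '(()())()': depth seq [1 2 1 2 1 0 1 0]
  -> pairs=4 depth=2 groups=2 -> no
String 3 '(((())))': depth seq [1 2 3 4 3 2 1 0]
  -> pairs=4 depth=4 groups=1 -> yes
String 4 '(())()()': depth seq [1 2 1 0 1 0 1 0]
  -> pairs=4 depth=2 groups=3 -> no
String 5 '()()()()': depth seq [1 0 1 0 1 0 1 0]
  -> pairs=4 depth=1 groups=4 -> no
String 6 '(())()': depth seq [1 2 1 0 1 0]
  -> pairs=3 depth=2 groups=2 -> no

Answer: no no yes no no no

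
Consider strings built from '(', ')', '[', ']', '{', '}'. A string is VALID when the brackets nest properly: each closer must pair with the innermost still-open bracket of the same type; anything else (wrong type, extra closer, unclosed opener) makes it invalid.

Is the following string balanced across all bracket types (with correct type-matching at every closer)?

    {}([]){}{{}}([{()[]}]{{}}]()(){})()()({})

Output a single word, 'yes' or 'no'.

pos 0: push '{'; stack = {
pos 1: '}' matches '{'; pop; stack = (empty)
pos 2: push '('; stack = (
pos 3: push '['; stack = ([
pos 4: ']' matches '['; pop; stack = (
pos 5: ')' matches '('; pop; stack = (empty)
pos 6: push '{'; stack = {
pos 7: '}' matches '{'; pop; stack = (empty)
pos 8: push '{'; stack = {
pos 9: push '{'; stack = {{
pos 10: '}' matches '{'; pop; stack = {
pos 11: '}' matches '{'; pop; stack = (empty)
pos 12: push '('; stack = (
pos 13: push '['; stack = ([
pos 14: push '{'; stack = ([{
pos 15: push '('; stack = ([{(
pos 16: ')' matches '('; pop; stack = ([{
pos 17: push '['; stack = ([{[
pos 18: ']' matches '['; pop; stack = ([{
pos 19: '}' matches '{'; pop; stack = ([
pos 20: ']' matches '['; pop; stack = (
pos 21: push '{'; stack = ({
pos 22: push '{'; stack = ({{
pos 23: '}' matches '{'; pop; stack = ({
pos 24: '}' matches '{'; pop; stack = (
pos 25: saw closer ']' but top of stack is '(' (expected ')') → INVALID
Verdict: type mismatch at position 25: ']' closes '(' → no

Answer: no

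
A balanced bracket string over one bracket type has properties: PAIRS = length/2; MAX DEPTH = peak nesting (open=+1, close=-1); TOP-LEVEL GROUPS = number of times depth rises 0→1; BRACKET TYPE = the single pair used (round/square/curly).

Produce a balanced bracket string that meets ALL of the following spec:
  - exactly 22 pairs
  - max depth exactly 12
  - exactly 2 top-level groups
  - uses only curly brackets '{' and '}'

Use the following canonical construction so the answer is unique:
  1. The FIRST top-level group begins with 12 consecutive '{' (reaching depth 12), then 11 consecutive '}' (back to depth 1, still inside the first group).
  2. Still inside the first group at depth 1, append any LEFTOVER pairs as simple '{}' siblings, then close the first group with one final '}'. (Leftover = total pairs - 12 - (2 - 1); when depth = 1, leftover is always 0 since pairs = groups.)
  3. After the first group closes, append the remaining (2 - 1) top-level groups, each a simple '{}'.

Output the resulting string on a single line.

Spec: pairs=22 depth=12 groups=2
Leftover pairs = 22 - 12 - (2-1) = 9
First group: deep chain of depth 12 + 9 sibling pairs
Remaining 1 groups: simple '{}' each

Answer: {{{{{{{{{{{{}}}}}}}}}}}{}{}{}{}{}{}{}{}{}}{}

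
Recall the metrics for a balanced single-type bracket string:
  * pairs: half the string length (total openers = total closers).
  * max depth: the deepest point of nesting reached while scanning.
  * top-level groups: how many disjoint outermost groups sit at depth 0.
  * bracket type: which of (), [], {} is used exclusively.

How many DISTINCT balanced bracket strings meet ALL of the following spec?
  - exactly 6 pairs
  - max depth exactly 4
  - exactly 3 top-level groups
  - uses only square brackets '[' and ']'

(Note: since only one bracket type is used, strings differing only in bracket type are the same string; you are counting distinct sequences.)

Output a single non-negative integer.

Spec: pairs=6 depth=4 groups=3
Count(depth <= 4) = 28
Count(depth <= 3) = 25
Count(depth == 4) = 28 - 25 = 3

Answer: 3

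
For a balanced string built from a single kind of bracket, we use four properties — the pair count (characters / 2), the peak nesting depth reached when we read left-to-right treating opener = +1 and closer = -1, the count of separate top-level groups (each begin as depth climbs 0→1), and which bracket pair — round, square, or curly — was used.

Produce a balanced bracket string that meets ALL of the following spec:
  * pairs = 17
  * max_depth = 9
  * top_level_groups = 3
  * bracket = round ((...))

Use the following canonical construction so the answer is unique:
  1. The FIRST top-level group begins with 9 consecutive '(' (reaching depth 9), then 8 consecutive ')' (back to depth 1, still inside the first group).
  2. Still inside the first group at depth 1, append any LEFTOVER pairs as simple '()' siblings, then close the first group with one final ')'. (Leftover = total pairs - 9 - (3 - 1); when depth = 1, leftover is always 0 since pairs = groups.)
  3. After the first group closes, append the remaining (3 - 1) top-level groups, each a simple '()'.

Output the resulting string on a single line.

Spec: pairs=17 depth=9 groups=3
Leftover pairs = 17 - 9 - (3-1) = 6
First group: deep chain of depth 9 + 6 sibling pairs
Remaining 2 groups: simple '()' each

Answer: ((((((((())))))))()()()()()())()()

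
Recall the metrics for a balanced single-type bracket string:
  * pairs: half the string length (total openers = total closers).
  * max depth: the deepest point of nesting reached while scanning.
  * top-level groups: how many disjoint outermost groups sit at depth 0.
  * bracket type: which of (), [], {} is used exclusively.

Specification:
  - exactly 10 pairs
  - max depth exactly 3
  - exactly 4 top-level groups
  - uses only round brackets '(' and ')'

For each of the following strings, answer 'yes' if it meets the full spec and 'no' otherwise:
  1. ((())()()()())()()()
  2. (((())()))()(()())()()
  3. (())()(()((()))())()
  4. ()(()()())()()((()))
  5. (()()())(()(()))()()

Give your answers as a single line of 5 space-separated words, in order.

String 1 '((())()()()())()()()': depth seq [1 2 3 2 1 2 1 2 1 2 1 2 1 0 1 0 1 0 1 0]
  -> pairs=10 depth=3 groups=4 -> yes
String 2 '(((())()))()(()())()()': depth seq [1 2 3 4 3 2 3 2 1 0 1 0 1 2 1 2 1 0 1 0 1 0]
  -> pairs=11 depth=4 groups=5 -> no
String 3 '(())()(()((()))())()': depth seq [1 2 1 0 1 0 1 2 1 2 3 4 3 2 1 2 1 0 1 0]
  -> pairs=10 depth=4 groups=4 -> no
String 4 '()(()()())()()((()))': depth seq [1 0 1 2 1 2 1 2 1 0 1 0 1 0 1 2 3 2 1 0]
  -> pairs=10 depth=3 groups=5 -> no
String 5 '(()()())(()(()))()()': depth seq [1 2 1 2 1 2 1 0 1 2 1 2 3 2 1 0 1 0 1 0]
  -> pairs=10 depth=3 groups=4 -> yes

Answer: yes no no no yes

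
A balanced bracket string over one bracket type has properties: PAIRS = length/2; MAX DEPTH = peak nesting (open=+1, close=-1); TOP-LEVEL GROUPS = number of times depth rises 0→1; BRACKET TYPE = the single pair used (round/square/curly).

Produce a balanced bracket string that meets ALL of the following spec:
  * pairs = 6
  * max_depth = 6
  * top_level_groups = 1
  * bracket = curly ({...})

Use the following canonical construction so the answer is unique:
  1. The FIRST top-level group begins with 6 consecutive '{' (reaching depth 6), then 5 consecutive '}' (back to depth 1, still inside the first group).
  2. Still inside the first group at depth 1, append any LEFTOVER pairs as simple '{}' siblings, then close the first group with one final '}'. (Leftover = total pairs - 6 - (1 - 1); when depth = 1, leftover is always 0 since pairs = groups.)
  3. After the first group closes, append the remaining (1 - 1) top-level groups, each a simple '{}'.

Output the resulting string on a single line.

Spec: pairs=6 depth=6 groups=1
Leftover pairs = 6 - 6 - (1-1) = 0
First group: deep chain of depth 6 + 0 sibling pairs
Remaining 0 groups: simple '{}' each

Answer: {{{{{{}}}}}}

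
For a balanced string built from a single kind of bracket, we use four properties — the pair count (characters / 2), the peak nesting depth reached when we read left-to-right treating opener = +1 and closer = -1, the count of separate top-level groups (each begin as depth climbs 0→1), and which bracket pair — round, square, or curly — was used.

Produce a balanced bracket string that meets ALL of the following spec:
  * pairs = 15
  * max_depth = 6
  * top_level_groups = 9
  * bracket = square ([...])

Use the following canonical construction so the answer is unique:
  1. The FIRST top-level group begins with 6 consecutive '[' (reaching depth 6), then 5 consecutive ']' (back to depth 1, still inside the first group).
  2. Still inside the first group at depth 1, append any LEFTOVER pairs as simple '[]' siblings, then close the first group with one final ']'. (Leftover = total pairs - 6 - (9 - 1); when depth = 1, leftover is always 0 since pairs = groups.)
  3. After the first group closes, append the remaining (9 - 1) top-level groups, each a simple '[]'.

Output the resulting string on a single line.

Spec: pairs=15 depth=6 groups=9
Leftover pairs = 15 - 6 - (9-1) = 1
First group: deep chain of depth 6 + 1 sibling pairs
Remaining 8 groups: simple '[]' each

Answer: [[[[[[]]]]][]][][][][][][][][]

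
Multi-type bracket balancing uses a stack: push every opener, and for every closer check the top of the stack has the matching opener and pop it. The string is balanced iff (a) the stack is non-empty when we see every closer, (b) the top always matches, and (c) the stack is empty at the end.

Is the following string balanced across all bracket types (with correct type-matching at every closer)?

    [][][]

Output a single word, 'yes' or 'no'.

pos 0: push '['; stack = [
pos 1: ']' matches '['; pop; stack = (empty)
pos 2: push '['; stack = [
pos 3: ']' matches '['; pop; stack = (empty)
pos 4: push '['; stack = [
pos 5: ']' matches '['; pop; stack = (empty)
end: stack empty → VALID
Verdict: properly nested → yes

Answer: yes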